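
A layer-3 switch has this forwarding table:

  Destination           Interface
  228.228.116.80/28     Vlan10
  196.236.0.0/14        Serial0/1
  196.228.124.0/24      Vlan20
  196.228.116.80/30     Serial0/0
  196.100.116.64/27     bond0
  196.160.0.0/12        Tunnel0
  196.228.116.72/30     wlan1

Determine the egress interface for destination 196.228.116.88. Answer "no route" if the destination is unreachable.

No entry's prefix contains 196.228.116.88; there is no default route.

no route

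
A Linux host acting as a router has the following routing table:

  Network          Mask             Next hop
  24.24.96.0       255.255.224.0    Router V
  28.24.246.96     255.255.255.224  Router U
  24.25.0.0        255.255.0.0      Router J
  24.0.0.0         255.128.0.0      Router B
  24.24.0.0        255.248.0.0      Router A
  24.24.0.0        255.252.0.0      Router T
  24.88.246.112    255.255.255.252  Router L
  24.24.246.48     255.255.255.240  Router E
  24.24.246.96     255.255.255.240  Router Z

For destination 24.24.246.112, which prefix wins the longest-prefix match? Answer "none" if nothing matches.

24.24.0.0/14

Entries matching 24.24.246.112:
  24.0.0.0/9 (24.0.0.0 - 24.127.255.255)
  24.24.0.0/13 (24.24.0.0 - 24.31.255.255)
  24.24.0.0/14 (24.24.0.0 - 24.27.255.255)
Most specific is 24.24.0.0/14.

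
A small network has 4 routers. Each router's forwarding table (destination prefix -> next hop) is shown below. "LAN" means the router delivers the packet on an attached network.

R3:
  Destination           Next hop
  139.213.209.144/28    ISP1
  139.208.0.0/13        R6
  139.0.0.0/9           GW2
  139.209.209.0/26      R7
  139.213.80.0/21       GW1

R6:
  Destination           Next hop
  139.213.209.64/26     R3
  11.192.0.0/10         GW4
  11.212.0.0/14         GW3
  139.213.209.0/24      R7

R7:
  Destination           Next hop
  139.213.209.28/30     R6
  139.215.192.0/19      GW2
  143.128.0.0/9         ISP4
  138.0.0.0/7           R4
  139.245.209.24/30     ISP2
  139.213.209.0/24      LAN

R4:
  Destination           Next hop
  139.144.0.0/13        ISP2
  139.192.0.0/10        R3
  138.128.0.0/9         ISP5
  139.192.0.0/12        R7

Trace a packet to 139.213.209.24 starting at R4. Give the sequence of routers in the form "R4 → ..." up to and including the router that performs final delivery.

R4 → R3 → R6 → R7

At R4: longest match for 139.213.209.24 is 139.192.0.0/10 -> R3
At R3: longest match for 139.213.209.24 is 139.208.0.0/13 -> R6
At R6: longest match for 139.213.209.24 is 139.213.209.0/24 -> R7
At R7: longest match for 139.213.209.24 is 139.213.209.0/24 -> LAN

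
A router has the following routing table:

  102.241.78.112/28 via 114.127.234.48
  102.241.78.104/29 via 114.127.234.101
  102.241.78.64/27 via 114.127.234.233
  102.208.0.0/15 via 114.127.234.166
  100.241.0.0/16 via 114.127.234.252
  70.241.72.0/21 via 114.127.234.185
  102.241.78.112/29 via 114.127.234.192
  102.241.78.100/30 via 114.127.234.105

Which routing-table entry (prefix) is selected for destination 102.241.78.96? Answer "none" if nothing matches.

102.241.78.96 is outside every listed prefix and there is no default route.

none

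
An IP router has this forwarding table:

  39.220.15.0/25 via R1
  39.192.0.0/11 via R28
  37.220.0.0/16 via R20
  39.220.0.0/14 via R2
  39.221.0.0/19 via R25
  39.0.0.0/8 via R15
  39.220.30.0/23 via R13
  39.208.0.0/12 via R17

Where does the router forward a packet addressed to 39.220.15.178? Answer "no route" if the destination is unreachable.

Routes whose prefix contains 39.220.15.178:
  39.0.0.0/8 (39.0.0.0 - 39.255.255.255) -> R15
  39.192.0.0/11 (39.192.0.0 - 39.223.255.255) -> R28
  39.208.0.0/12 (39.208.0.0 - 39.223.255.255) -> R17
  39.220.0.0/14 (39.220.0.0 - 39.223.255.255) -> R2
More-specific entries that do NOT match:
  39.220.15.0/25 (39.220.15.0 - 39.220.15.127) does not contain 39.220.15.178
  39.220.30.0/23 (39.220.30.0 - 39.220.31.255) does not contain 39.220.15.178
  39.221.0.0/19 (39.221.0.0 - 39.221.31.255) does not contain 39.220.15.178
  37.220.0.0/16 (37.220.0.0 - 37.220.255.255) does not contain 39.220.15.178
Longest matching prefix is /14 -> next hop R2.

R2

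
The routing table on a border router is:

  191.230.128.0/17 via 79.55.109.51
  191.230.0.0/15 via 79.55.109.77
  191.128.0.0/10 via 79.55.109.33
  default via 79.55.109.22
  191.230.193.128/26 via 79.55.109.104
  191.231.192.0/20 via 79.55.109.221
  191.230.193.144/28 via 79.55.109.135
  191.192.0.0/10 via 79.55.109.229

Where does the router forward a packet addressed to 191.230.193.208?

79.55.109.51

Routes whose prefix contains 191.230.193.208:
  0.0.0.0/0 (default, matches everything) -> 79.55.109.22
  191.192.0.0/10 (191.192.0.0 - 191.255.255.255) -> 79.55.109.229
  191.230.0.0/15 (191.230.0.0 - 191.231.255.255) -> 79.55.109.77
  191.230.128.0/17 (191.230.128.0 - 191.230.255.255) -> 79.55.109.51
More-specific entries that do NOT match:
  191.230.193.144/28 (191.230.193.144 - 191.230.193.159) does not contain 191.230.193.208
  191.230.193.128/26 (191.230.193.128 - 191.230.193.191) does not contain 191.230.193.208
  191.231.192.0/20 (191.231.192.0 - 191.231.207.255) does not contain 191.230.193.208
Longest matching prefix is /17 -> next hop 79.55.109.51.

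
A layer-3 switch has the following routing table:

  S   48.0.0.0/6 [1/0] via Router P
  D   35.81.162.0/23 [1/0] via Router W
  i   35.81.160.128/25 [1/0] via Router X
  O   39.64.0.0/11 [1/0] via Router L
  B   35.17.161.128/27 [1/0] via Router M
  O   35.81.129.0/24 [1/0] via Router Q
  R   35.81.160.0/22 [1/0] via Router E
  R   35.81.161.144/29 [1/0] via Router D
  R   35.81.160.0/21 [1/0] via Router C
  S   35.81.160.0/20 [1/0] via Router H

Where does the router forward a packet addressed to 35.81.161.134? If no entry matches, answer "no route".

Router E

Routes whose prefix contains 35.81.161.134:
  35.81.160.0/20 (35.81.160.0 - 35.81.175.255) -> Router H
  35.81.160.0/21 (35.81.160.0 - 35.81.167.255) -> Router C
  35.81.160.0/22 (35.81.160.0 - 35.81.163.255) -> Router E
More-specific entries that do NOT match:
  35.81.161.144/29 (35.81.161.144 - 35.81.161.151) does not contain 35.81.161.134
  35.17.161.128/27 (35.17.161.128 - 35.17.161.159) does not contain 35.81.161.134
  35.81.160.128/25 (35.81.160.128 - 35.81.160.255) does not contain 35.81.161.134
  35.81.129.0/24 (35.81.129.0 - 35.81.129.255) does not contain 35.81.161.134
  35.81.162.0/23 (35.81.162.0 - 35.81.163.255) does not contain 35.81.161.134
Longest matching prefix is /22 -> next hop Router E.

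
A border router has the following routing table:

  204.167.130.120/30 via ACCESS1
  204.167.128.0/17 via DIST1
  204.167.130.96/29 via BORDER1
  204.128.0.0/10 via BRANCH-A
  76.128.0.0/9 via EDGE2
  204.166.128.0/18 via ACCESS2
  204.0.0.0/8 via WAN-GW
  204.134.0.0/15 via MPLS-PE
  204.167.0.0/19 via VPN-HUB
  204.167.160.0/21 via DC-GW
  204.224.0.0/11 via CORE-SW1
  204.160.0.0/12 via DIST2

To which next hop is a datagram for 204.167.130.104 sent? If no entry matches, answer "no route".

Routes whose prefix contains 204.167.130.104:
  204.0.0.0/8 (204.0.0.0 - 204.255.255.255) -> WAN-GW
  204.128.0.0/10 (204.128.0.0 - 204.191.255.255) -> BRANCH-A
  204.160.0.0/12 (204.160.0.0 - 204.175.255.255) -> DIST2
  204.167.128.0/17 (204.167.128.0 - 204.167.255.255) -> DIST1
More-specific entries that do NOT match:
  204.167.130.120/30 (204.167.130.120 - 204.167.130.123) does not contain 204.167.130.104
  204.167.130.96/29 (204.167.130.96 - 204.167.130.103) does not contain 204.167.130.104
  204.167.160.0/21 (204.167.160.0 - 204.167.167.255) does not contain 204.167.130.104
  204.167.0.0/19 (204.167.0.0 - 204.167.31.255) does not contain 204.167.130.104
  204.166.128.0/18 (204.166.128.0 - 204.166.191.255) does not contain 204.167.130.104
Longest matching prefix is /17 -> next hop DIST1.

DIST1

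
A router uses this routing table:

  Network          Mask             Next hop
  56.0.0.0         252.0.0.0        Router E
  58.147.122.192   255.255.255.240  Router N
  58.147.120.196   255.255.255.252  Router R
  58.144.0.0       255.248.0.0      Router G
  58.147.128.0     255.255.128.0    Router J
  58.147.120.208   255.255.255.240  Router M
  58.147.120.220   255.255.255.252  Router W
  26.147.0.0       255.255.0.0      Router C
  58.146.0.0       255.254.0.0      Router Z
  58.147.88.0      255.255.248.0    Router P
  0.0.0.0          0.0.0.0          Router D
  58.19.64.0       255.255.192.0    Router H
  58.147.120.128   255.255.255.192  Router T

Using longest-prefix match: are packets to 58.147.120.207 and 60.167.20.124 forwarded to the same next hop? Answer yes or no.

58.147.120.207: longest match 58.146.0.0/15 -> Router Z
60.167.20.124: longest match 0.0.0.0/0 -> Router D

no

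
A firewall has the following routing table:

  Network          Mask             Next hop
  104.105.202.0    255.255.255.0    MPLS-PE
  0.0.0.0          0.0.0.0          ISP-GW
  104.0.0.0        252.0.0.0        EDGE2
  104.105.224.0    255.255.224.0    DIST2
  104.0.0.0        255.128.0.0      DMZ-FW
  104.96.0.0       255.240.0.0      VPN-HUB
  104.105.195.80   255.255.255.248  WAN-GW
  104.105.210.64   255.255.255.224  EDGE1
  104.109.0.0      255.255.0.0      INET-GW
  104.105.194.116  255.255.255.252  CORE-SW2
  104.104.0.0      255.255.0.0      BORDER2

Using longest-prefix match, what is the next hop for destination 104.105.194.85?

VPN-HUB

Routes whose prefix contains 104.105.194.85:
  0.0.0.0/0 (default, matches everything) -> ISP-GW
  104.0.0.0/6 (104.0.0.0 - 107.255.255.255) -> EDGE2
  104.0.0.0/9 (104.0.0.0 - 104.127.255.255) -> DMZ-FW
  104.96.0.0/12 (104.96.0.0 - 104.111.255.255) -> VPN-HUB
More-specific entries that do NOT match:
  104.105.194.116/30 (104.105.194.116 - 104.105.194.119) does not contain 104.105.194.85
  104.105.195.80/29 (104.105.195.80 - 104.105.195.87) does not contain 104.105.194.85
  104.105.210.64/27 (104.105.210.64 - 104.105.210.95) does not contain 104.105.194.85
  104.105.202.0/24 (104.105.202.0 - 104.105.202.255) does not contain 104.105.194.85
  104.105.224.0/19 (104.105.224.0 - 104.105.255.255) does not contain 104.105.194.85
  104.109.0.0/16 (104.109.0.0 - 104.109.255.255) does not contain 104.105.194.85
  104.104.0.0/16 (104.104.0.0 - 104.104.255.255) does not contain 104.105.194.85
Longest matching prefix is /12 -> next hop VPN-HUB.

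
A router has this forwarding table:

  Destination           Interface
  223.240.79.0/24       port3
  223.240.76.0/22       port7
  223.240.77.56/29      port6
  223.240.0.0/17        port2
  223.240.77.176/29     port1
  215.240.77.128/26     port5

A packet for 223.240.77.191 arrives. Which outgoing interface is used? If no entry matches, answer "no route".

port7

Routes whose prefix contains 223.240.77.191:
  223.240.0.0/17 (223.240.0.0 - 223.240.127.255) -> port2
  223.240.76.0/22 (223.240.76.0 - 223.240.79.255) -> port7
More-specific entries that do NOT match:
  223.240.77.56/29 (223.240.77.56 - 223.240.77.63) does not contain 223.240.77.191
  223.240.77.176/29 (223.240.77.176 - 223.240.77.183) does not contain 223.240.77.191
  215.240.77.128/26 (215.240.77.128 - 215.240.77.191) does not contain 223.240.77.191
  223.240.79.0/24 (223.240.79.0 - 223.240.79.255) does not contain 223.240.77.191
Longest matching prefix is /22 -> interface port7.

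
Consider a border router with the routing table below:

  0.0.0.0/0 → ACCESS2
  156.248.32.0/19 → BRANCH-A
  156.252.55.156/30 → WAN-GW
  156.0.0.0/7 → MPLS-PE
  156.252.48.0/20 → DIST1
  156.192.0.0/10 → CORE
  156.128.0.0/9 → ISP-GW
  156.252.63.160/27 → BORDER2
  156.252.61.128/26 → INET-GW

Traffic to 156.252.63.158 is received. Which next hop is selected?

DIST1

Routes whose prefix contains 156.252.63.158:
  0.0.0.0/0 (default, matches everything) -> ACCESS2
  156.0.0.0/7 (156.0.0.0 - 157.255.255.255) -> MPLS-PE
  156.128.0.0/9 (156.128.0.0 - 156.255.255.255) -> ISP-GW
  156.192.0.0/10 (156.192.0.0 - 156.255.255.255) -> CORE
  156.252.48.0/20 (156.252.48.0 - 156.252.63.255) -> DIST1
More-specific entries that do NOT match:
  156.252.55.156/30 (156.252.55.156 - 156.252.55.159) does not contain 156.252.63.158
  156.252.63.160/27 (156.252.63.160 - 156.252.63.191) does not contain 156.252.63.158
  156.252.61.128/26 (156.252.61.128 - 156.252.61.191) does not contain 156.252.63.158
Longest matching prefix is /20 -> next hop DIST1.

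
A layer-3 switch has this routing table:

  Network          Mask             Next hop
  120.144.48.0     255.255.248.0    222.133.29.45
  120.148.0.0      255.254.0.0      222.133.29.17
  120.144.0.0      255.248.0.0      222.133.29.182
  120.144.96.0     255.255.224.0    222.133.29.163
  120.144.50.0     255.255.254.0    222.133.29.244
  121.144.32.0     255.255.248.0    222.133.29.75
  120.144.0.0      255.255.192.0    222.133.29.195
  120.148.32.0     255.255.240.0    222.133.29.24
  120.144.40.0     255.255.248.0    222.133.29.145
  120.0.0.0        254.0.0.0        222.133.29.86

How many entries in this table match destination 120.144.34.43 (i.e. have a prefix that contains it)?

Prefixes containing 120.144.34.43:
  120.0.0.0/7 (120.0.0.0 - 121.255.255.255)
  120.144.0.0/13 (120.144.0.0 - 120.151.255.255)
  120.144.0.0/18 (120.144.0.0 - 120.144.63.255)
Total matching entries: 3.

3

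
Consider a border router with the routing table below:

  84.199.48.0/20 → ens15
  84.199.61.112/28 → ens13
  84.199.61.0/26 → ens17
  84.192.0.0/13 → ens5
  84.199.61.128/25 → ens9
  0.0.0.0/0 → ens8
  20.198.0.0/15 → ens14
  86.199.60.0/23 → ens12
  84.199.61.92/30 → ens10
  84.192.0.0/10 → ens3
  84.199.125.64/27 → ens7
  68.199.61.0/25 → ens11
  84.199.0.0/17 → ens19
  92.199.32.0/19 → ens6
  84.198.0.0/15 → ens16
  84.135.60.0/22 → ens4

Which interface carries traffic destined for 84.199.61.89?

Routes whose prefix contains 84.199.61.89:
  0.0.0.0/0 (default, matches everything) -> ens8
  84.192.0.0/10 (84.192.0.0 - 84.255.255.255) -> ens3
  84.192.0.0/13 (84.192.0.0 - 84.199.255.255) -> ens5
  84.198.0.0/15 (84.198.0.0 - 84.199.255.255) -> ens16
  84.199.0.0/17 (84.199.0.0 - 84.199.127.255) -> ens19
  84.199.48.0/20 (84.199.48.0 - 84.199.63.255) -> ens15
More-specific entries that do NOT match:
  84.199.61.92/30 (84.199.61.92 - 84.199.61.95) does not contain 84.199.61.89
  84.199.61.112/28 (84.199.61.112 - 84.199.61.127) does not contain 84.199.61.89
  84.199.125.64/27 (84.199.125.64 - 84.199.125.95) does not contain 84.199.61.89
  84.199.61.0/26 (84.199.61.0 - 84.199.61.63) does not contain 84.199.61.89
  84.199.61.128/25 (84.199.61.128 - 84.199.61.255) does not contain 84.199.61.89
  68.199.61.0/25 (68.199.61.0 - 68.199.61.127) does not contain 84.199.61.89
  86.199.60.0/23 (86.199.60.0 - 86.199.61.255) does not contain 84.199.61.89
  84.135.60.0/22 (84.135.60.0 - 84.135.63.255) does not contain 84.199.61.89
Longest matching prefix is /20 -> interface ens15.

ens15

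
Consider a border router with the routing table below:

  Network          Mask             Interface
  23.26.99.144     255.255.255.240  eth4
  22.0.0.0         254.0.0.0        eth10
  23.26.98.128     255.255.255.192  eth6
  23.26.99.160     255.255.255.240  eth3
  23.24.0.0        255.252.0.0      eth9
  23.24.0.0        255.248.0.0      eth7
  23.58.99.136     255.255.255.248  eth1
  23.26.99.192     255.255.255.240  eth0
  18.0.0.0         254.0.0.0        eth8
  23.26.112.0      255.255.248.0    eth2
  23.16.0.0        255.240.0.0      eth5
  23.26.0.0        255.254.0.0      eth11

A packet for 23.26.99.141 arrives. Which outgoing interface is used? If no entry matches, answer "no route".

Routes whose prefix contains 23.26.99.141:
  22.0.0.0/7 (22.0.0.0 - 23.255.255.255) -> eth10
  23.16.0.0/12 (23.16.0.0 - 23.31.255.255) -> eth5
  23.24.0.0/13 (23.24.0.0 - 23.31.255.255) -> eth7
  23.24.0.0/14 (23.24.0.0 - 23.27.255.255) -> eth9
  23.26.0.0/15 (23.26.0.0 - 23.27.255.255) -> eth11
More-specific entries that do NOT match:
  23.58.99.136/29 (23.58.99.136 - 23.58.99.143) does not contain 23.26.99.141
  23.26.99.144/28 (23.26.99.144 - 23.26.99.159) does not contain 23.26.99.141
  23.26.99.160/28 (23.26.99.160 - 23.26.99.175) does not contain 23.26.99.141
  23.26.99.192/28 (23.26.99.192 - 23.26.99.207) does not contain 23.26.99.141
  23.26.98.128/26 (23.26.98.128 - 23.26.98.191) does not contain 23.26.99.141
  23.26.112.0/21 (23.26.112.0 - 23.26.119.255) does not contain 23.26.99.141
Longest matching prefix is /15 -> interface eth11.

eth11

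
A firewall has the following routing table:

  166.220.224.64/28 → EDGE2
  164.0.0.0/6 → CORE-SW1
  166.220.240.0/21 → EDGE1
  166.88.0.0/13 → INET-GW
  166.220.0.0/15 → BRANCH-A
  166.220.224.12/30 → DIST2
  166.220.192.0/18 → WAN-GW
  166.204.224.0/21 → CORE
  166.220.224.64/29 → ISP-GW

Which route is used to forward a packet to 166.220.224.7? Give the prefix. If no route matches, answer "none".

166.220.192.0/18

Entries matching 166.220.224.7:
  164.0.0.0/6 (164.0.0.0 - 167.255.255.255)
  166.220.0.0/15 (166.220.0.0 - 166.221.255.255)
  166.220.192.0/18 (166.220.192.0 - 166.220.255.255)
Most specific is 166.220.192.0/18.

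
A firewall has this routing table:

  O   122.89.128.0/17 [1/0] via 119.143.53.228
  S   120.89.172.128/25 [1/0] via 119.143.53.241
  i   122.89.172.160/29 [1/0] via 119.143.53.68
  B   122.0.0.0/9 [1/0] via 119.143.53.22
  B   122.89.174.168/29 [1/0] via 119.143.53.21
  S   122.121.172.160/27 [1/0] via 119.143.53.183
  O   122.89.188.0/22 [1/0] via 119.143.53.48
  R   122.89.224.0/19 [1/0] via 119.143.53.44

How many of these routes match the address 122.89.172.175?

2

Prefixes containing 122.89.172.175:
  122.0.0.0/9 (122.0.0.0 - 122.127.255.255)
  122.89.128.0/17 (122.89.128.0 - 122.89.255.255)
Total matching entries: 2.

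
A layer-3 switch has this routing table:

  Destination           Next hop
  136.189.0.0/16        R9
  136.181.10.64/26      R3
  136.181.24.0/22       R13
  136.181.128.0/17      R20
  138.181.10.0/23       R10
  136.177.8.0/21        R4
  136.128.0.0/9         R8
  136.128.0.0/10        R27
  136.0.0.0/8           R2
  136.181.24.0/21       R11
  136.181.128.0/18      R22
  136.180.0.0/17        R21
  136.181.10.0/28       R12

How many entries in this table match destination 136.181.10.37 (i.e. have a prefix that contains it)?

Prefixes containing 136.181.10.37:
  136.0.0.0/8 (136.0.0.0 - 136.255.255.255)
  136.128.0.0/9 (136.128.0.0 - 136.255.255.255)
  136.128.0.0/10 (136.128.0.0 - 136.191.255.255)
Total matching entries: 3.

3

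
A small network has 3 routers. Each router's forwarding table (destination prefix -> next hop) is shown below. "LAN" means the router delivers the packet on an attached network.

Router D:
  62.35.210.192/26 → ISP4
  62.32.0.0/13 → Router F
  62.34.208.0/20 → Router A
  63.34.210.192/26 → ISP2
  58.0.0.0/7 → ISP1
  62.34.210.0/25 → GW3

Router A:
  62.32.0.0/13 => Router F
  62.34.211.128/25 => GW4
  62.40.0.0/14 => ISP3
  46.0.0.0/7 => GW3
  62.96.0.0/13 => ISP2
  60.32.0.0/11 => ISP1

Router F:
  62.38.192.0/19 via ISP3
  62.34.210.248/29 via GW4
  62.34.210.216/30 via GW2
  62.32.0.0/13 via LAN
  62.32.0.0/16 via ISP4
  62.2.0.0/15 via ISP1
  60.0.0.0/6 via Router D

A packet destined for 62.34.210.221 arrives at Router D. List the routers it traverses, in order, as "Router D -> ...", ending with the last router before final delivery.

Router D -> Router A -> Router F

At Router D: longest match for 62.34.210.221 is 62.34.208.0/20 -> Router A
At Router A: longest match for 62.34.210.221 is 62.32.0.0/13 -> Router F
At Router F: longest match for 62.34.210.221 is 62.32.0.0/13 -> LAN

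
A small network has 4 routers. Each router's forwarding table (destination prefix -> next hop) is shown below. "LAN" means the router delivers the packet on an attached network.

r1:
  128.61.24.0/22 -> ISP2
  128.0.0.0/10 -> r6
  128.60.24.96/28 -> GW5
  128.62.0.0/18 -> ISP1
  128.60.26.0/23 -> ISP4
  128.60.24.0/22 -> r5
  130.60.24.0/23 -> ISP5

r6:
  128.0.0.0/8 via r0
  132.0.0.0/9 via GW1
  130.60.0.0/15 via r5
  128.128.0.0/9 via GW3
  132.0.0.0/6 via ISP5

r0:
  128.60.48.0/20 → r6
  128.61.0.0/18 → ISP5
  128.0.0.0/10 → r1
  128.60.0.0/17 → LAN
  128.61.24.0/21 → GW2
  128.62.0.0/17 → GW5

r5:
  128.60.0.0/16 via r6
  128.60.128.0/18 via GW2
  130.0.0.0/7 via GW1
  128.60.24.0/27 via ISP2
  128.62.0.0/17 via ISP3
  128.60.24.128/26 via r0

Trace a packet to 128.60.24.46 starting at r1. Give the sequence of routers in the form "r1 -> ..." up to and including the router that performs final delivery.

r1 -> r5 -> r6 -> r0

At r1: longest match for 128.60.24.46 is 128.60.24.0/22 -> r5
At r5: longest match for 128.60.24.46 is 128.60.0.0/16 -> r6
At r6: longest match for 128.60.24.46 is 128.0.0.0/8 -> r0
At r0: longest match for 128.60.24.46 is 128.60.0.0/17 -> LAN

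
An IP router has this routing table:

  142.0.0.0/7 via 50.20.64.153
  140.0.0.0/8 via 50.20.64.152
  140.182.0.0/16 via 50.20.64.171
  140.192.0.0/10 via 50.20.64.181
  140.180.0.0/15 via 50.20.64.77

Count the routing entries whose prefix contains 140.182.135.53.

2

Prefixes containing 140.182.135.53:
  140.0.0.0/8 (140.0.0.0 - 140.255.255.255)
  140.182.0.0/16 (140.182.0.0 - 140.182.255.255)
Total matching entries: 2.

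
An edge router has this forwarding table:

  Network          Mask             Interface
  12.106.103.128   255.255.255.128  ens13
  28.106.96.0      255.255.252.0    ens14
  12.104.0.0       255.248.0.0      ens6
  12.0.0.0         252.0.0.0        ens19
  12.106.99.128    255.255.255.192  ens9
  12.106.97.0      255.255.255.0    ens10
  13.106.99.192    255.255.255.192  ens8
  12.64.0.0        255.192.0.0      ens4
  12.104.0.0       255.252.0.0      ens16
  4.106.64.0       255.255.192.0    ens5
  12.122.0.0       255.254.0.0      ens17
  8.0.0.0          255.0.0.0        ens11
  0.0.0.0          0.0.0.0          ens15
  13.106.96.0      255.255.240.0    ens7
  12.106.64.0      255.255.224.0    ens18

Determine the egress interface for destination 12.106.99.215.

ens16

Routes whose prefix contains 12.106.99.215:
  0.0.0.0/0 (default, matches everything) -> ens15
  12.0.0.0/6 (12.0.0.0 - 15.255.255.255) -> ens19
  12.64.0.0/10 (12.64.0.0 - 12.127.255.255) -> ens4
  12.104.0.0/13 (12.104.0.0 - 12.111.255.255) -> ens6
  12.104.0.0/14 (12.104.0.0 - 12.107.255.255) -> ens16
More-specific entries that do NOT match:
  12.106.99.128/26 (12.106.99.128 - 12.106.99.191) does not contain 12.106.99.215
  13.106.99.192/26 (13.106.99.192 - 13.106.99.255) does not contain 12.106.99.215
  12.106.103.128/25 (12.106.103.128 - 12.106.103.255) does not contain 12.106.99.215
  12.106.97.0/24 (12.106.97.0 - 12.106.97.255) does not contain 12.106.99.215
  28.106.96.0/22 (28.106.96.0 - 28.106.99.255) does not contain 12.106.99.215
  13.106.96.0/20 (13.106.96.0 - 13.106.111.255) does not contain 12.106.99.215
  12.106.64.0/19 (12.106.64.0 - 12.106.95.255) does not contain 12.106.99.215
  4.106.64.0/18 (4.106.64.0 - 4.106.127.255) does not contain 12.106.99.215
  12.122.0.0/15 (12.122.0.0 - 12.123.255.255) does not contain 12.106.99.215
Longest matching prefix is /14 -> interface ens16.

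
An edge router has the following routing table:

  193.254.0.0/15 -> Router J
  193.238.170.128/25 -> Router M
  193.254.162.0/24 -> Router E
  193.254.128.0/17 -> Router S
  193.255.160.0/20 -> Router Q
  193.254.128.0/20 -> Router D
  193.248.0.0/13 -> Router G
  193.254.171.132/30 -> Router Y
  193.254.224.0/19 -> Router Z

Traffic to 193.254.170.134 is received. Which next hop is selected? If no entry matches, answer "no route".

Routes whose prefix contains 193.254.170.134:
  193.248.0.0/13 (193.248.0.0 - 193.255.255.255) -> Router G
  193.254.0.0/15 (193.254.0.0 - 193.255.255.255) -> Router J
  193.254.128.0/17 (193.254.128.0 - 193.254.255.255) -> Router S
More-specific entries that do NOT match:
  193.254.171.132/30 (193.254.171.132 - 193.254.171.135) does not contain 193.254.170.134
  193.238.170.128/25 (193.238.170.128 - 193.238.170.255) does not contain 193.254.170.134
  193.254.162.0/24 (193.254.162.0 - 193.254.162.255) does not contain 193.254.170.134
  193.255.160.0/20 (193.255.160.0 - 193.255.175.255) does not contain 193.254.170.134
  193.254.128.0/20 (193.254.128.0 - 193.254.143.255) does not contain 193.254.170.134
  193.254.224.0/19 (193.254.224.0 - 193.254.255.255) does not contain 193.254.170.134
Longest matching prefix is /17 -> next hop Router S.

Router S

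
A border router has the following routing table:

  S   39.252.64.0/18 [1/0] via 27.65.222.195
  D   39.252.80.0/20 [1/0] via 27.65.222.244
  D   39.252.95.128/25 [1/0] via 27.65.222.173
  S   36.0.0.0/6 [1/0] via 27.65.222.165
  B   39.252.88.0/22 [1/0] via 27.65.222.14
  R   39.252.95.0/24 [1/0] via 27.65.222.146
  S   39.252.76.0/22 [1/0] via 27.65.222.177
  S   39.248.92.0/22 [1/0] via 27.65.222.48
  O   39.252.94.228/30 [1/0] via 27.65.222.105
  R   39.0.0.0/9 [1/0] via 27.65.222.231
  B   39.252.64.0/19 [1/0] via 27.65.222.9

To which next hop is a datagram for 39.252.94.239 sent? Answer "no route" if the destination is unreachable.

Routes whose prefix contains 39.252.94.239:
  36.0.0.0/6 (36.0.0.0 - 39.255.255.255) -> 27.65.222.165
  39.252.64.0/18 (39.252.64.0 - 39.252.127.255) -> 27.65.222.195
  39.252.64.0/19 (39.252.64.0 - 39.252.95.255) -> 27.65.222.9
  39.252.80.0/20 (39.252.80.0 - 39.252.95.255) -> 27.65.222.244
More-specific entries that do NOT match:
  39.252.94.228/30 (39.252.94.228 - 39.252.94.231) does not contain 39.252.94.239
  39.252.95.128/25 (39.252.95.128 - 39.252.95.255) does not contain 39.252.94.239
  39.252.95.0/24 (39.252.95.0 - 39.252.95.255) does not contain 39.252.94.239
  39.252.88.0/22 (39.252.88.0 - 39.252.91.255) does not contain 39.252.94.239
  39.252.76.0/22 (39.252.76.0 - 39.252.79.255) does not contain 39.252.94.239
  39.248.92.0/22 (39.248.92.0 - 39.248.95.255) does not contain 39.252.94.239
Longest matching prefix is /20 -> next hop 27.65.222.244.

27.65.222.244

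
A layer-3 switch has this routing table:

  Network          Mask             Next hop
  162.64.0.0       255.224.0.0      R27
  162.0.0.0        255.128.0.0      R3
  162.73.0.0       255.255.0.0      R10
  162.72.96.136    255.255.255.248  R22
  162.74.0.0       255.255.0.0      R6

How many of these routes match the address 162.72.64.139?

2

Prefixes containing 162.72.64.139:
  162.0.0.0/9 (162.0.0.0 - 162.127.255.255)
  162.64.0.0/11 (162.64.0.0 - 162.95.255.255)
Total matching entries: 2.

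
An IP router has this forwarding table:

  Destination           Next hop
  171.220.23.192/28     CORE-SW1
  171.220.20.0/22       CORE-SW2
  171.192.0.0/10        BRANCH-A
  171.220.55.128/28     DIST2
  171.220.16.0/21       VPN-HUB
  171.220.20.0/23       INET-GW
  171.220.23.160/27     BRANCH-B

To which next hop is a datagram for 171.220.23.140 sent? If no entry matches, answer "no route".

CORE-SW2

Routes whose prefix contains 171.220.23.140:
  171.192.0.0/10 (171.192.0.0 - 171.255.255.255) -> BRANCH-A
  171.220.16.0/21 (171.220.16.0 - 171.220.23.255) -> VPN-HUB
  171.220.20.0/22 (171.220.20.0 - 171.220.23.255) -> CORE-SW2
More-specific entries that do NOT match:
  171.220.23.192/28 (171.220.23.192 - 171.220.23.207) does not contain 171.220.23.140
  171.220.55.128/28 (171.220.55.128 - 171.220.55.143) does not contain 171.220.23.140
  171.220.23.160/27 (171.220.23.160 - 171.220.23.191) does not contain 171.220.23.140
  171.220.20.0/23 (171.220.20.0 - 171.220.21.255) does not contain 171.220.23.140
Longest matching prefix is /22 -> next hop CORE-SW2.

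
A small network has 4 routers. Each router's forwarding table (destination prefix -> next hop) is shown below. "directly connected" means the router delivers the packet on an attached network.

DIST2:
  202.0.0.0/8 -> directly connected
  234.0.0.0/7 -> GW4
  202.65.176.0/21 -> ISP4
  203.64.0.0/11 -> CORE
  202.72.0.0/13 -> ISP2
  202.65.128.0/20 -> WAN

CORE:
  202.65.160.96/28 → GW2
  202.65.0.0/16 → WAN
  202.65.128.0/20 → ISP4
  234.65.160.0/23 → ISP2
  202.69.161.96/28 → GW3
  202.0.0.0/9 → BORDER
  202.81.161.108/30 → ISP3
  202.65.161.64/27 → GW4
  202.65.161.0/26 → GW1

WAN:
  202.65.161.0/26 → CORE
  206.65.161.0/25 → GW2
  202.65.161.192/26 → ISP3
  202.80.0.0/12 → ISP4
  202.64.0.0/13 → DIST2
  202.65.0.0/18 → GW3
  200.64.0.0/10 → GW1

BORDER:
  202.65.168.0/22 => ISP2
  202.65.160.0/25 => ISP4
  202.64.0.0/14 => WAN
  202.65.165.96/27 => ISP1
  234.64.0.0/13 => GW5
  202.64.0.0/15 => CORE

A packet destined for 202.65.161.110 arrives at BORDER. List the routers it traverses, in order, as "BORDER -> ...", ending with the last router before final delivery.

At BORDER: longest match for 202.65.161.110 is 202.64.0.0/15 -> CORE
At CORE: longest match for 202.65.161.110 is 202.65.0.0/16 -> WAN
At WAN: longest match for 202.65.161.110 is 202.64.0.0/13 -> DIST2
At DIST2: longest match for 202.65.161.110 is 202.0.0.0/8 -> directly connected

BORDER -> CORE -> WAN -> DIST2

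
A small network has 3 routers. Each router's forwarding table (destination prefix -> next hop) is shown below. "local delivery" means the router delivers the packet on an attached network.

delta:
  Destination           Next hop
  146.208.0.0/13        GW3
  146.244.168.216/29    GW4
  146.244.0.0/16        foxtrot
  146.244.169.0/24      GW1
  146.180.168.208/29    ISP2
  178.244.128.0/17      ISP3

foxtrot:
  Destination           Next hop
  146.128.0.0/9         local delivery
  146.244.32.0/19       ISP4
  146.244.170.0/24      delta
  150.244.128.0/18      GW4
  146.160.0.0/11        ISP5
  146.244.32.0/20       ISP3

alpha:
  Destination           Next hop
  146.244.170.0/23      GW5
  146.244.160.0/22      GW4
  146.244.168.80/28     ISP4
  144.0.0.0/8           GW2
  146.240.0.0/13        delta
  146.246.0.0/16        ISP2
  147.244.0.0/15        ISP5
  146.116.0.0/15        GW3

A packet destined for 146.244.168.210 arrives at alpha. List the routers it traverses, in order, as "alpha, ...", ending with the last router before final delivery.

At alpha: longest match for 146.244.168.210 is 146.240.0.0/13 -> delta
At delta: longest match for 146.244.168.210 is 146.244.0.0/16 -> foxtrot
At foxtrot: longest match for 146.244.168.210 is 146.128.0.0/9 -> local delivery

alpha, delta, foxtrot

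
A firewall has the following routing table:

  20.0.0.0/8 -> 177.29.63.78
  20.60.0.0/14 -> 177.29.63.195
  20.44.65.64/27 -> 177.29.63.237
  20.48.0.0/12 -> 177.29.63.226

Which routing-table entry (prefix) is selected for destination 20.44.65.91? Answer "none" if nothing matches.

Entries matching 20.44.65.91:
  20.0.0.0/8 (20.0.0.0 - 20.255.255.255)
  20.44.65.64/27 (20.44.65.64 - 20.44.65.95)
Most specific is 20.44.65.64/27.

20.44.65.64/27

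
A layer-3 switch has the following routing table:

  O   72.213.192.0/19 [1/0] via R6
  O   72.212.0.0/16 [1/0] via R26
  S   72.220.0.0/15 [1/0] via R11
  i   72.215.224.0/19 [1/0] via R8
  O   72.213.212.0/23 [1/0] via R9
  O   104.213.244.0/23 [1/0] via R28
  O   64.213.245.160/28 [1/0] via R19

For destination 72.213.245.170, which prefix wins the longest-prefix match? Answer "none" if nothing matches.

72.213.245.170 is outside every listed prefix and there is no default route.

none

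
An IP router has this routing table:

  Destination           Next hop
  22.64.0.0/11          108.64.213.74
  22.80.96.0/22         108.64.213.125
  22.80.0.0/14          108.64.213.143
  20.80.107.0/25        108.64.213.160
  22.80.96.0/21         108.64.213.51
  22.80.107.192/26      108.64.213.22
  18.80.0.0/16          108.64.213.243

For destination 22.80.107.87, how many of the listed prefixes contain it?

Prefixes containing 22.80.107.87:
  22.64.0.0/11 (22.64.0.0 - 22.95.255.255)
  22.80.0.0/14 (22.80.0.0 - 22.83.255.255)
Total matching entries: 2.

2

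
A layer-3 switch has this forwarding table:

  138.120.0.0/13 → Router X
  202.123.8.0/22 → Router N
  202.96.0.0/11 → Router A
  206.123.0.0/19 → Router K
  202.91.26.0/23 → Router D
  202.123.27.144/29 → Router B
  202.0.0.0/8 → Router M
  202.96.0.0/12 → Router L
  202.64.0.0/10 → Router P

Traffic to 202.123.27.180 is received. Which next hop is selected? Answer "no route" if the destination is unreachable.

Routes whose prefix contains 202.123.27.180:
  202.0.0.0/8 (202.0.0.0 - 202.255.255.255) -> Router M
  202.64.0.0/10 (202.64.0.0 - 202.127.255.255) -> Router P
  202.96.0.0/11 (202.96.0.0 - 202.127.255.255) -> Router A
More-specific entries that do NOT match:
  202.123.27.144/29 (202.123.27.144 - 202.123.27.151) does not contain 202.123.27.180
  202.91.26.0/23 (202.91.26.0 - 202.91.27.255) does not contain 202.123.27.180
  202.123.8.0/22 (202.123.8.0 - 202.123.11.255) does not contain 202.123.27.180
  206.123.0.0/19 (206.123.0.0 - 206.123.31.255) does not contain 202.123.27.180
  138.120.0.0/13 (138.120.0.0 - 138.127.255.255) does not contain 202.123.27.180
  202.96.0.0/12 (202.96.0.0 - 202.111.255.255) does not contain 202.123.27.180
Longest matching prefix is /11 -> next hop Router A.

Router A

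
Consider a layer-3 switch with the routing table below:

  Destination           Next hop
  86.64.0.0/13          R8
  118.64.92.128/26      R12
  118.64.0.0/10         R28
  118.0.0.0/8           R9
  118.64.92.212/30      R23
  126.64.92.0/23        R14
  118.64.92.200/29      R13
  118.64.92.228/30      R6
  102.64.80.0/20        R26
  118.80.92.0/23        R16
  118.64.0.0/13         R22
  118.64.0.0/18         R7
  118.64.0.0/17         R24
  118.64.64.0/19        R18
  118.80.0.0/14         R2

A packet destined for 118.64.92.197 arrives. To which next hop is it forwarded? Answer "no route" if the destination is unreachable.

R18

Routes whose prefix contains 118.64.92.197:
  118.0.0.0/8 (118.0.0.0 - 118.255.255.255) -> R9
  118.64.0.0/10 (118.64.0.0 - 118.127.255.255) -> R28
  118.64.0.0/13 (118.64.0.0 - 118.71.255.255) -> R22
  118.64.0.0/17 (118.64.0.0 - 118.64.127.255) -> R24
  118.64.64.0/19 (118.64.64.0 - 118.64.95.255) -> R18
More-specific entries that do NOT match:
  118.64.92.212/30 (118.64.92.212 - 118.64.92.215) does not contain 118.64.92.197
  118.64.92.228/30 (118.64.92.228 - 118.64.92.231) does not contain 118.64.92.197
  118.64.92.200/29 (118.64.92.200 - 118.64.92.207) does not contain 118.64.92.197
  118.64.92.128/26 (118.64.92.128 - 118.64.92.191) does not contain 118.64.92.197
  126.64.92.0/23 (126.64.92.0 - 126.64.93.255) does not contain 118.64.92.197
  118.80.92.0/23 (118.80.92.0 - 118.80.93.255) does not contain 118.64.92.197
  102.64.80.0/20 (102.64.80.0 - 102.64.95.255) does not contain 118.64.92.197
Longest matching prefix is /19 -> next hop R18.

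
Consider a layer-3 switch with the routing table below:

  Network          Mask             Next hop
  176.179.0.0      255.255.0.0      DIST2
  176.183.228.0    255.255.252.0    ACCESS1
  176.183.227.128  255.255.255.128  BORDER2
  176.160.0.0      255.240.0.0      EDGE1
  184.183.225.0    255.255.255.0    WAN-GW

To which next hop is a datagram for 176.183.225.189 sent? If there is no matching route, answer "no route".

no route

No entry's prefix contains 176.183.225.189; there is no default route.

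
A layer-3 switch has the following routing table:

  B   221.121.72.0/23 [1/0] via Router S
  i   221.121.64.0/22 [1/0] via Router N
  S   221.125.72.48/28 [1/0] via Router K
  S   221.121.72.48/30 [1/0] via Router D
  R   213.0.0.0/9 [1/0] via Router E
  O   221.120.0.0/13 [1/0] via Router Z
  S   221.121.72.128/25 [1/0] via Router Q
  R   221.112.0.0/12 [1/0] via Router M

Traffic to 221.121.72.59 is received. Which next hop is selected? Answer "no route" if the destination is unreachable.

Routes whose prefix contains 221.121.72.59:
  221.112.0.0/12 (221.112.0.0 - 221.127.255.255) -> Router M
  221.120.0.0/13 (221.120.0.0 - 221.127.255.255) -> Router Z
  221.121.72.0/23 (221.121.72.0 - 221.121.73.255) -> Router S
More-specific entries that do NOT match:
  221.121.72.48/30 (221.121.72.48 - 221.121.72.51) does not contain 221.121.72.59
  221.125.72.48/28 (221.125.72.48 - 221.125.72.63) does not contain 221.121.72.59
  221.121.72.128/25 (221.121.72.128 - 221.121.72.255) does not contain 221.121.72.59
Longest matching prefix is /23 -> next hop Router S.

Router S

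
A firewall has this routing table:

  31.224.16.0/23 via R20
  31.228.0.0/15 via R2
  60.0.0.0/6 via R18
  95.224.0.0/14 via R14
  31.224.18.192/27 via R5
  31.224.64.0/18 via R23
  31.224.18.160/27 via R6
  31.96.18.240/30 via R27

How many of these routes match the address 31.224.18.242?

0

No listed prefix contains 31.224.18.242.
Total matching entries: 0.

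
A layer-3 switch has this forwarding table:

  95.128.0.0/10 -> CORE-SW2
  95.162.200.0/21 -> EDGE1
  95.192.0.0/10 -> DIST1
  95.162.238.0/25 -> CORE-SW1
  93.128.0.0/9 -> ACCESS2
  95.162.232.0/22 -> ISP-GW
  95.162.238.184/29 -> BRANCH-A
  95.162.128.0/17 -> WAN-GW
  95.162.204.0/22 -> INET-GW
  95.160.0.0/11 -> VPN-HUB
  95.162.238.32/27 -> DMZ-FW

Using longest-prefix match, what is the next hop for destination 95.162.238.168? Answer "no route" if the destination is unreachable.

WAN-GW

Routes whose prefix contains 95.162.238.168:
  95.128.0.0/10 (95.128.0.0 - 95.191.255.255) -> CORE-SW2
  95.160.0.0/11 (95.160.0.0 - 95.191.255.255) -> VPN-HUB
  95.162.128.0/17 (95.162.128.0 - 95.162.255.255) -> WAN-GW
More-specific entries that do NOT match:
  95.162.238.184/29 (95.162.238.184 - 95.162.238.191) does not contain 95.162.238.168
  95.162.238.32/27 (95.162.238.32 - 95.162.238.63) does not contain 95.162.238.168
  95.162.238.0/25 (95.162.238.0 - 95.162.238.127) does not contain 95.162.238.168
  95.162.232.0/22 (95.162.232.0 - 95.162.235.255) does not contain 95.162.238.168
  95.162.204.0/22 (95.162.204.0 - 95.162.207.255) does not contain 95.162.238.168
  95.162.200.0/21 (95.162.200.0 - 95.162.207.255) does not contain 95.162.238.168
Longest matching prefix is /17 -> next hop WAN-GW.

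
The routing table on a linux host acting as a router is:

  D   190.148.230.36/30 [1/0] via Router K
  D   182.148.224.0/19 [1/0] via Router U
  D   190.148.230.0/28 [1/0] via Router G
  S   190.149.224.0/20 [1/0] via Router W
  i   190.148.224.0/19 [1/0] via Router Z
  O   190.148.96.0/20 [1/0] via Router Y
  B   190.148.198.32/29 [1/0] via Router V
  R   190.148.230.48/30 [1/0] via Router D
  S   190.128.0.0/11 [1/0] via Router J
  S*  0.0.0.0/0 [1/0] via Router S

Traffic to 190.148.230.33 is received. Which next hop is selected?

Routes whose prefix contains 190.148.230.33:
  0.0.0.0/0 (default, matches everything) -> Router S
  190.128.0.0/11 (190.128.0.0 - 190.159.255.255) -> Router J
  190.148.224.0/19 (190.148.224.0 - 190.148.255.255) -> Router Z
More-specific entries that do NOT match:
  190.148.230.36/30 (190.148.230.36 - 190.148.230.39) does not contain 190.148.230.33
  190.148.230.48/30 (190.148.230.48 - 190.148.230.51) does not contain 190.148.230.33
  190.148.198.32/29 (190.148.198.32 - 190.148.198.39) does not contain 190.148.230.33
  190.148.230.0/28 (190.148.230.0 - 190.148.230.15) does not contain 190.148.230.33
  190.149.224.0/20 (190.149.224.0 - 190.149.239.255) does not contain 190.148.230.33
  190.148.96.0/20 (190.148.96.0 - 190.148.111.255) does not contain 190.148.230.33
Longest matching prefix is /19 -> next hop Router Z.

Router Z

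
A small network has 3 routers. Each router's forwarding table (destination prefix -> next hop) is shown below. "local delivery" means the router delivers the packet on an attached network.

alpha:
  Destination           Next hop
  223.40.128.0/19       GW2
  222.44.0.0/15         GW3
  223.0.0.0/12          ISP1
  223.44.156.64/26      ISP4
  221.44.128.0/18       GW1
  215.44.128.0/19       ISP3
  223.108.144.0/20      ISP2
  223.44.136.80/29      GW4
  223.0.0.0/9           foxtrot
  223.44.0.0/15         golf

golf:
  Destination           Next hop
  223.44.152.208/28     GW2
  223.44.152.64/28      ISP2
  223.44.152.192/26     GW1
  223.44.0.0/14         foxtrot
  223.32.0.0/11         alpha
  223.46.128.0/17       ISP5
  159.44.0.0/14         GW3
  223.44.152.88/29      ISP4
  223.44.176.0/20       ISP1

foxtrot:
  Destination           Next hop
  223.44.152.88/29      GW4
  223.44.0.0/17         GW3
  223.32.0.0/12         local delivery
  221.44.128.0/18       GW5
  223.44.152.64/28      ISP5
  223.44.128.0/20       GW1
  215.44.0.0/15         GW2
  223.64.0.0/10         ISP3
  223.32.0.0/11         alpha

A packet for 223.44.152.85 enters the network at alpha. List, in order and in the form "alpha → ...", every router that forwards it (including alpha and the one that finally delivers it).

At alpha: longest match for 223.44.152.85 is 223.44.0.0/15 -> golf
At golf: longest match for 223.44.152.85 is 223.44.0.0/14 -> foxtrot
At foxtrot: longest match for 223.44.152.85 is 223.32.0.0/12 -> local delivery

alpha → golf → foxtrot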